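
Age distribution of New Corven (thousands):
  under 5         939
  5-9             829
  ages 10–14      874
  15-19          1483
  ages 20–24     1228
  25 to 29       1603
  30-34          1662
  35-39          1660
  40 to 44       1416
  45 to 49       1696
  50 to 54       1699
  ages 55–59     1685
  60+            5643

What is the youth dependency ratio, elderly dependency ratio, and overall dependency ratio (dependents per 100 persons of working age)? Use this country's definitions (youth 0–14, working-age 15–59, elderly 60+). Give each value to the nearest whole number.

Youth dependency ratio: 19
Old-age dependency ratio: 40
Total dependency ratio: 59

0–14: 939 + 829 + 874 = 2642
15–59: 1483 + 1228 + 1603 + 1662 + 1660 + 1416 + 1696 + 1699 + 1685 = 14132
60+: 5643
Youth dependency ratio = 2642 / 14132 × 100 = 19
Old-age dependency ratio = 5643 / 14132 × 100 = 40
Total dependency ratio = (2642 + 5643) / 14132 × 100 = 8285 / 14132 × 100 = 59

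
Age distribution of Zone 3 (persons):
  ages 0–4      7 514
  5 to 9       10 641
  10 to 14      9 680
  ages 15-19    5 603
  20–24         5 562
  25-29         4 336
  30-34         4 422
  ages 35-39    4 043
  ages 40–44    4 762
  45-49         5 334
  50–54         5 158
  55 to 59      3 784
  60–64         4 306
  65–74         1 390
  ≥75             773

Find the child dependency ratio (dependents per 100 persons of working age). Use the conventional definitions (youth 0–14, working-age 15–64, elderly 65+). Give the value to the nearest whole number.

0–14: 7 514 + 10 641 + 9 680 = 27 835
15–64: 5 603 + 5 562 + 4 336 + 4 422 + 4 043 + 4 762 + 5 334 + 5 158 + 3 784 + 4 306 = 47 310
65+: 1 390 + 773 = 2 163
Youth dependency ratio = 27 835 / 47 310 × 100 = 59

Youth dependency ratio: 59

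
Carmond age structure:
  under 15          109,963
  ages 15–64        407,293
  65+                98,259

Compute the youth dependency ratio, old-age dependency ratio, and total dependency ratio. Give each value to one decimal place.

Youth dependency ratio: 27.0
Old-age dependency ratio: 24.1
Total dependency ratio: 51.1

Youth dependency ratio = 109,963 / 407,293 × 100 = 27.0
Old-age dependency ratio = 98,259 / 407,293 × 100 = 24.1
Total dependency ratio = (109,963 + 98,259) / 407,293 × 100 = 208,222 / 407,293 × 100 = 51.1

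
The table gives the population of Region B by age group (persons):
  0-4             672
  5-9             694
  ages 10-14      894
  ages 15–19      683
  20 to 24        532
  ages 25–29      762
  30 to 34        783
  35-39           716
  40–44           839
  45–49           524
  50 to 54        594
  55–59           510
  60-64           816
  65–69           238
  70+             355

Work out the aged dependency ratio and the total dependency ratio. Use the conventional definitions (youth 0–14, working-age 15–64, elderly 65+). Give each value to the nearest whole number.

0–14: 672 + 694 + 894 = 2,260
15–64: 683 + 532 + 762 + 783 + 716 + 839 + 524 + 594 + 510 + 816 = 6,759
65+: 238 + 355 = 593
Old-age dependency ratio = 593 / 6,759 × 100 = 9
Total dependency ratio = (2,260 + 593) / 6,759 × 100 = 2,853 / 6,759 × 100 = 42

Old-age dependency ratio: 9
Total dependency ratio: 42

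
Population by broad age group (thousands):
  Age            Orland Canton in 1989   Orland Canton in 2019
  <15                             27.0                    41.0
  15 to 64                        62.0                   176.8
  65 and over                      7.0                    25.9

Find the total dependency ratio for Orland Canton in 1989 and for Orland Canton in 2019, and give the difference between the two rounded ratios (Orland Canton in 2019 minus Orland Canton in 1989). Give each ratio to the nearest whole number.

Orland Canton in 1989: (27.0 + 7.0) / 62.0 × 100 = 34.0 / 62.0 × 100 = 55
Orland Canton in 2019: (41.0 + 25.9) / 176.8 × 100 = 66.9 / 176.8 × 100 = 38

Orland Canton in 1989: 55
Orland Canton in 2019: 38
Difference: -17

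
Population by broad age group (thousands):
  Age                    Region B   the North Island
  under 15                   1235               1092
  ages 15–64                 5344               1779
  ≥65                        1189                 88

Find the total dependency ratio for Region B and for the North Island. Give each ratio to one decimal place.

Region B: 45.4
the North Island: 66.3

Region B: (1235 + 1189) / 5344 × 100 = 2424 / 5344 × 100 = 45.4
the North Island: (1092 + 88) / 1779 × 100 = 1180 / 1779 × 100 = 66.3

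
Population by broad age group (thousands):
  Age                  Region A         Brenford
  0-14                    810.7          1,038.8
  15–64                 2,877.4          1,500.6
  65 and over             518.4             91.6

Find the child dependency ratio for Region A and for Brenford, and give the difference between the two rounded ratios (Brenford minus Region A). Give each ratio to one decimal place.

Region A: 810.7 / 2,877.4 × 100 = 28.2
Brenford: 1,038.8 / 1,500.6 × 100 = 69.2

Region A: 28.2
Brenford: 69.2
Difference: +41.0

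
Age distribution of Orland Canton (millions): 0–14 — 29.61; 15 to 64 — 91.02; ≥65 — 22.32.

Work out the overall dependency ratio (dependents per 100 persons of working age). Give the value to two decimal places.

Total dependency ratio: 57.05

Total dependency ratio = (29.61 + 22.32) / 91.02 × 100 = 51.93 / 91.02 × 100 = 57.05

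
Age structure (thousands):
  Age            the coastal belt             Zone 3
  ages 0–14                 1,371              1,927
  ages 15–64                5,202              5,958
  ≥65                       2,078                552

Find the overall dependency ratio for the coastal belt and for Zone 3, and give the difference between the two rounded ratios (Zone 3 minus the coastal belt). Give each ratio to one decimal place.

the coastal belt: 66.3
Zone 3: 41.6
Difference: -24.7

the coastal belt: (1,371 + 2,078) / 5,202 × 100 = 3,449 / 5,202 × 100 = 66.3
Zone 3: (1,927 + 552) / 5,958 × 100 = 2,479 / 5,958 × 100 = 41.6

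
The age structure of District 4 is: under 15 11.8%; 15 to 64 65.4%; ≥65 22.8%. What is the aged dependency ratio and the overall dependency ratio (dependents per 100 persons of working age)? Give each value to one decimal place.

Old-age dependency ratio: 34.9
Total dependency ratio: 52.9

Old-age dependency ratio = 22.8 / 65.4 × 100 = 34.9
Total dependency ratio = (11.8 + 22.8) / 65.4 × 100 = 34.6 / 65.4 × 100 = 52.9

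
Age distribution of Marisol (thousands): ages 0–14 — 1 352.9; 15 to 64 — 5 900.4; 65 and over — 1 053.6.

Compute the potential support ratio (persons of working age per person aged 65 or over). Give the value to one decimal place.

Potential support ratio: 5.6

Potential support ratio = 5 900.4 / 1 053.6 = 5.6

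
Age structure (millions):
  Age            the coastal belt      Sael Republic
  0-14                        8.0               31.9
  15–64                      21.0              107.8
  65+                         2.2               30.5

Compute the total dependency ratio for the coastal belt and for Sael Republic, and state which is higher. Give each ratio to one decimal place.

the coastal belt: (8.0 + 2.2) / 21.0 × 100 = 10.2 / 21.0 × 100 = 48.6
Sael Republic: (31.9 + 30.5) / 107.8 × 100 = 62.4 / 107.8 × 100 = 57.9

the coastal belt: 48.6
Sael Republic: 57.9
Higher: Sael Republic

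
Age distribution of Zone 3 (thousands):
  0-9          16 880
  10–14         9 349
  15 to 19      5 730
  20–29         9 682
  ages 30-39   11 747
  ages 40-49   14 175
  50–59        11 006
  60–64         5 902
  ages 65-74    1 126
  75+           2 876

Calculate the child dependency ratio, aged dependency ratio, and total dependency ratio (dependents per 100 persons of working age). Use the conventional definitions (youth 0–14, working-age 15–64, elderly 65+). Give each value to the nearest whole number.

Youth dependency ratio: 45
Old-age dependency ratio: 7
Total dependency ratio: 52

0–14: 16 880 + 9 349 = 26 229
15–64: 5 730 + 9 682 + 11 747 + 14 175 + 11 006 + 5 902 = 58 242
65+: 1 126 + 2 876 = 4 002
Youth dependency ratio = 26 229 / 58 242 × 100 = 45
Old-age dependency ratio = 4 002 / 58 242 × 100 = 7
Total dependency ratio = (26 229 + 4 002) / 58 242 × 100 = 30 231 / 58 242 × 100 = 52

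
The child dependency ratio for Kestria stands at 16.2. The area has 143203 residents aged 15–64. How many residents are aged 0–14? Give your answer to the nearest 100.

Youth dependency ratio = youth / working-age × 100
16.2 = Y / 143203 × 100
⇒ 23200

Aged 0–14: 23200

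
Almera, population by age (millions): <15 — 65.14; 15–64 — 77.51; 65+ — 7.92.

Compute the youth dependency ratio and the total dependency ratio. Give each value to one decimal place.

Youth dependency ratio = 65.14 / 77.51 × 100 = 84.0
Total dependency ratio = (65.14 + 7.92) / 77.51 × 100 = 73.06 / 77.51 × 100 = 94.3

Youth dependency ratio: 84.0
Total dependency ratio: 94.3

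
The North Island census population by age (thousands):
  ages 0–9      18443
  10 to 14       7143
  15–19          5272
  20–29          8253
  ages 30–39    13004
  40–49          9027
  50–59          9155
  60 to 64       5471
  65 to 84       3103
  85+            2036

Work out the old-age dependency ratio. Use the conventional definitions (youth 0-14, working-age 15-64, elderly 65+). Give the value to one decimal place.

0–14: 18443 + 7143 = 25586
15–64: 5272 + 8253 + 13004 + 9027 + 9155 + 5471 = 50182
65+: 3103 + 2036 = 5139
Old-age dependency ratio = 5139 / 50182 × 100 = 10.2

Old-age dependency ratio: 10.2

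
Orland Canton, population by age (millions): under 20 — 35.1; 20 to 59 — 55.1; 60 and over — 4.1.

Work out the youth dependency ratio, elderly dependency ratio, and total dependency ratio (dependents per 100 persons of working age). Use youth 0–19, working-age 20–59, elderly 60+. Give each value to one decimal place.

Youth dependency ratio = 35.1 / 55.1 × 100 = 63.7
Old-age dependency ratio = 4.1 / 55.1 × 100 = 7.4
Total dependency ratio = (35.1 + 4.1) / 55.1 × 100 = 39.2 / 55.1 × 100 = 71.1

Youth dependency ratio: 63.7
Old-age dependency ratio: 7.4
Total dependency ratio: 71.1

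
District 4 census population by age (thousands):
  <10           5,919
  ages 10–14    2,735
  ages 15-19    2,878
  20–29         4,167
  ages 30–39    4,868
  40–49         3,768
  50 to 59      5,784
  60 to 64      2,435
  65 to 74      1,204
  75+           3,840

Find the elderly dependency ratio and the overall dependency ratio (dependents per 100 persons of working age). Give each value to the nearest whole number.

Old-age dependency ratio: 21
Total dependency ratio: 57

0–14: 5,919 + 2,735 = 8,654
15–64: 2,878 + 4,167 + 4,868 + 3,768 + 5,784 + 2,435 = 23,900
65+: 1,204 + 3,840 = 5,044
Old-age dependency ratio = 5,044 / 23,900 × 100 = 21
Total dependency ratio = (8,654 + 5,044) / 23,900 × 100 = 13,698 / 23,900 × 100 = 57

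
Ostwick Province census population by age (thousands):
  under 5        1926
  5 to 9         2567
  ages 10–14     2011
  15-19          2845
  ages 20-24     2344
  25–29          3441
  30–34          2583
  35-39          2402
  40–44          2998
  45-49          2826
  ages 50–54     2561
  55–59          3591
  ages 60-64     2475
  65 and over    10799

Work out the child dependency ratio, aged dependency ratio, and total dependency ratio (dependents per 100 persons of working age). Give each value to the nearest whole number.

Youth dependency ratio: 23
Old-age dependency ratio: 38
Total dependency ratio: 62

0–14: 1926 + 2567 + 2011 = 6504
15–64: 2845 + 2344 + 3441 + 2583 + 2402 + 2998 + 2826 + 2561 + 3591 + 2475 = 28066
65+: 10799
Youth dependency ratio = 6504 / 28066 × 100 = 23
Old-age dependency ratio = 10799 / 28066 × 100 = 38
Total dependency ratio = (6504 + 10799) / 28066 × 100 = 17303 / 28066 × 100 = 62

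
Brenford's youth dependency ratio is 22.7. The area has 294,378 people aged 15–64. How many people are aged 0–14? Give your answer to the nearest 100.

Youth dependency ratio = youth / working-age × 100
22.7 = Y / 294,378 × 100
⇒ 66,800

Aged 0–14: 66,800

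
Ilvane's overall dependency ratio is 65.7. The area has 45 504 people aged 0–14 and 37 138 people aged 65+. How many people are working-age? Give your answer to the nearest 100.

Total dependency ratio = (youth + elderly) / working-age × 100
65.7 = (45 504 + 37 138) / W × 100
⇒ 125 800

Working-age: 125 800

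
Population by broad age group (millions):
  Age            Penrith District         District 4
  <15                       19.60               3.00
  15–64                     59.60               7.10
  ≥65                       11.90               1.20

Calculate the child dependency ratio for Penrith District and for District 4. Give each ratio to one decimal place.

Penrith District: 32.9
District 4: 42.3

Penrith District: 19.60 / 59.60 × 100 = 32.9
District 4: 3.00 / 7.10 × 100 = 42.3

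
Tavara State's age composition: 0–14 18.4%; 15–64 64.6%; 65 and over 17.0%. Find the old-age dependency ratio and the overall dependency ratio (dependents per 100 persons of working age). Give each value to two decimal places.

Old-age dependency ratio: 26.32
Total dependency ratio: 54.80

Old-age dependency ratio = 17.0 / 64.6 × 100 = 26.32
Total dependency ratio = (18.4 + 17.0) / 64.6 × 100 = 35.4 / 64.6 × 100 = 54.80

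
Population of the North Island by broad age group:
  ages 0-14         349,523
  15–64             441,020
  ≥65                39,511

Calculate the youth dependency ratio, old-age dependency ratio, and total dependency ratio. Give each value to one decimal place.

Youth dependency ratio = 349,523 / 441,020 × 100 = 79.3
Old-age dependency ratio = 39,511 / 441,020 × 100 = 9.0
Total dependency ratio = (349,523 + 39,511) / 441,020 × 100 = 389,034 / 441,020 × 100 = 88.2

Youth dependency ratio: 79.3
Old-age dependency ratio: 9.0
Total dependency ratio: 88.2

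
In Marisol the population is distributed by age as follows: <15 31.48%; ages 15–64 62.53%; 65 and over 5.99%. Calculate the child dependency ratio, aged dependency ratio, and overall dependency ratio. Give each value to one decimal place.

Youth dependency ratio: 50.3
Old-age dependency ratio: 9.6
Total dependency ratio: 59.9

Youth dependency ratio = 31.48 / 62.53 × 100 = 50.3
Old-age dependency ratio = 5.99 / 62.53 × 100 = 9.6
Total dependency ratio = (31.48 + 5.99) / 62.53 × 100 = 37.47 / 62.53 × 100 = 59.9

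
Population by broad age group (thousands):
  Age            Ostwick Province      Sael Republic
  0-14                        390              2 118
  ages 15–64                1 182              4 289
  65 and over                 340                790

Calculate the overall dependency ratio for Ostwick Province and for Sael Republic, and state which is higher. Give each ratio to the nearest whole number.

Ostwick Province: (390 + 340) / 1 182 × 100 = 730 / 1 182 × 100 = 62
Sael Republic: (2 118 + 790) / 4 289 × 100 = 2 908 / 4 289 × 100 = 68

Ostwick Province: 62
Sael Republic: 68
Higher: Sael Republic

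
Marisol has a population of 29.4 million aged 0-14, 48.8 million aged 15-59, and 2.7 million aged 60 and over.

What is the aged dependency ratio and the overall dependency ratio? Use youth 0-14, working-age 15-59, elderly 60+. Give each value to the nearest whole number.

Old-age dependency ratio = 2.7 / 48.8 × 100 = 6
Total dependency ratio = (29.4 + 2.7) / 48.8 × 100 = 32.1 / 48.8 × 100 = 66

Old-age dependency ratio: 6
Total dependency ratio: 66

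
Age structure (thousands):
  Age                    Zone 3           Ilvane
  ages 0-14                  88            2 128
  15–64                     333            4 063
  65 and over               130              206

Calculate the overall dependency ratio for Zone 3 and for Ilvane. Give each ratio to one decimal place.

Zone 3: 65.5
Ilvane: 57.4

Zone 3: (88 + 130) / 333 × 100 = 218 / 333 × 100 = 65.5
Ilvane: (2 128 + 206) / 4 063 × 100 = 2 334 / 4 063 × 100 = 57.4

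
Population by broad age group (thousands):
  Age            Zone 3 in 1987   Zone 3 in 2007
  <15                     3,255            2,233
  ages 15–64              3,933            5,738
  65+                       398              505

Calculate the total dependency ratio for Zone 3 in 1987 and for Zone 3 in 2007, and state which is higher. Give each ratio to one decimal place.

Zone 3 in 1987: 92.9
Zone 3 in 2007: 47.7
Higher: Zone 3 in 1987

Zone 3 in 1987: (3,255 + 398) / 3,933 × 100 = 3,653 / 3,933 × 100 = 92.9
Zone 3 in 2007: (2,233 + 505) / 5,738 × 100 = 2,738 / 5,738 × 100 = 47.7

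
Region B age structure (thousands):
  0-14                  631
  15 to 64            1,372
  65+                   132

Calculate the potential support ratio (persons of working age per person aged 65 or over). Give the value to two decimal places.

Potential support ratio: 10.39

Potential support ratio = 1,372 / 132 = 10.39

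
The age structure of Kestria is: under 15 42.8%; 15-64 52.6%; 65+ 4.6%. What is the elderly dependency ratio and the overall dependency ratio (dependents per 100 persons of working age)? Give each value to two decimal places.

Old-age dependency ratio = 4.6 / 52.6 × 100 = 8.75
Total dependency ratio = (42.8 + 4.6) / 52.6 × 100 = 47.4 / 52.6 × 100 = 90.11

Old-age dependency ratio: 8.75
Total dependency ratio: 90.11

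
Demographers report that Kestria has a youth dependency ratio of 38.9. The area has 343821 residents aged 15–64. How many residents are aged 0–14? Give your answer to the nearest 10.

Youth dependency ratio = youth / working-age × 100
38.9 = Y / 343821 × 100
⇒ 133750

Aged 0–14: 133750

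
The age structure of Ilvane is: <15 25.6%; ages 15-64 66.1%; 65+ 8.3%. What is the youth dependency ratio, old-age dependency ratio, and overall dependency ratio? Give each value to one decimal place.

Youth dependency ratio: 38.7
Old-age dependency ratio: 12.6
Total dependency ratio: 51.3

Youth dependency ratio = 25.6 / 66.1 × 100 = 38.7
Old-age dependency ratio = 8.3 / 66.1 × 100 = 12.6
Total dependency ratio = (25.6 + 8.3) / 66.1 × 100 = 33.9 / 66.1 × 100 = 51.3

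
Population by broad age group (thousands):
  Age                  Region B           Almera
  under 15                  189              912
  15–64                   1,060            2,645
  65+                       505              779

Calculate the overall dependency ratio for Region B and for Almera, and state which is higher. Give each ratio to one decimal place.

Region B: 65.5
Almera: 63.9
Higher: Region B

Region B: (189 + 505) / 1,060 × 100 = 694 / 1,060 × 100 = 65.5
Almera: (912 + 779) / 2,645 × 100 = 1,691 / 2,645 × 100 = 63.9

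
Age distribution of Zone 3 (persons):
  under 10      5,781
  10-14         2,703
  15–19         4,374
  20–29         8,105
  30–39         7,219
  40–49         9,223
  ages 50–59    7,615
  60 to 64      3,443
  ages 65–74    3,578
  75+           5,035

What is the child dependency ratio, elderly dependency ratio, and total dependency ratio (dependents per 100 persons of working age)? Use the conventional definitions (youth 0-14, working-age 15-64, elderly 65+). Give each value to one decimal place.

0–14: 5,781 + 2,703 = 8,484
15–64: 4,374 + 8,105 + 7,219 + 9,223 + 7,615 + 3,443 = 39,979
65+: 3,578 + 5,035 = 8,613
Youth dependency ratio = 8,484 / 39,979 × 100 = 21.2
Old-age dependency ratio = 8,613 / 39,979 × 100 = 21.5
Total dependency ratio = (8,484 + 8,613) / 39,979 × 100 = 17,097 / 39,979 × 100 = 42.8

Youth dependency ratio: 21.2
Old-age dependency ratio: 21.5
Total dependency ratio: 42.8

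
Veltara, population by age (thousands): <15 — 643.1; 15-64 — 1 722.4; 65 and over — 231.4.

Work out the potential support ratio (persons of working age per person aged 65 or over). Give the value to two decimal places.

Potential support ratio = 1 722.4 / 231.4 = 7.44

Potential support ratio: 7.44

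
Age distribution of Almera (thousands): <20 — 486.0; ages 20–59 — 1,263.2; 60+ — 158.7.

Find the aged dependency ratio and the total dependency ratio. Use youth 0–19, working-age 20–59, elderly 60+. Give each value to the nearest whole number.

Old-age dependency ratio: 13
Total dependency ratio: 51

Old-age dependency ratio = 158.7 / 1,263.2 × 100 = 13
Total dependency ratio = (486.0 + 158.7) / 1,263.2 × 100 = 644.7 / 1,263.2 × 100 = 51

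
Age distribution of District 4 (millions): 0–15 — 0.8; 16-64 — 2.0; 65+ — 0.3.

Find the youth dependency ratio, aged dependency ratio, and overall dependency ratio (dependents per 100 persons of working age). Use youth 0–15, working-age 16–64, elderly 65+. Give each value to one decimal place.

Youth dependency ratio: 40.0
Old-age dependency ratio: 15.0
Total dependency ratio: 55.0

Youth dependency ratio = 0.8 / 2.0 × 100 = 40.0
Old-age dependency ratio = 0.3 / 2.0 × 100 = 15.0
Total dependency ratio = (0.8 + 0.3) / 2.0 × 100 = 1.1 / 2.0 × 100 = 55.0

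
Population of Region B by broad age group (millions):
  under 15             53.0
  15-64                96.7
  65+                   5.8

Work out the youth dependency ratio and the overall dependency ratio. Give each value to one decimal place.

Youth dependency ratio: 54.8
Total dependency ratio: 60.8

Youth dependency ratio = 53.0 / 96.7 × 100 = 54.8
Total dependency ratio = (53.0 + 5.8) / 96.7 × 100 = 58.8 / 96.7 × 100 = 60.8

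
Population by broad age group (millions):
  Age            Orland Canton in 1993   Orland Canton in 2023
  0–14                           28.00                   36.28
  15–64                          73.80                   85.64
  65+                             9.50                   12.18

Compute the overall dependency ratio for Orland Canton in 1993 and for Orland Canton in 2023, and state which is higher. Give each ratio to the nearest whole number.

Orland Canton in 1993: 51
Orland Canton in 2023: 57
Higher: Orland Canton in 2023

Orland Canton in 1993: (28.00 + 9.50) / 73.80 × 100 = 37.50 / 73.80 × 100 = 51
Orland Canton in 2023: (36.28 + 12.18) / 85.64 × 100 = 48.46 / 85.64 × 100 = 57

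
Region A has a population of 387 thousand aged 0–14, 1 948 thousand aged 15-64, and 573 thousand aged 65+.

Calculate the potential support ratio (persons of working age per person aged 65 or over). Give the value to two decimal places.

Potential support ratio = 1 948 / 573 = 3.40

Potential support ratio: 3.40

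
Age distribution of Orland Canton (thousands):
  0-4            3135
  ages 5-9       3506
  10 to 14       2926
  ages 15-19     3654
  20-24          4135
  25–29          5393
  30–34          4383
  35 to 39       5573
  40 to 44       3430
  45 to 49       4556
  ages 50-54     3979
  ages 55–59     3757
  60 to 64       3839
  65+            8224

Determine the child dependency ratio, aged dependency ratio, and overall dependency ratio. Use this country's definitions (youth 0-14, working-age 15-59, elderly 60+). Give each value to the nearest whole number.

0–14: 3135 + 3506 + 2926 = 9567
15–59: 3654 + 4135 + 5393 + 4383 + 5573 + 3430 + 4556 + 3979 + 3757 = 38860
60+: 3839 + 8224 = 12063
Youth dependency ratio = 9567 / 38860 × 100 = 25
Old-age dependency ratio = 12063 / 38860 × 100 = 31
Total dependency ratio = (9567 + 12063) / 38860 × 100 = 21630 / 38860 × 100 = 56

Youth dependency ratio: 25
Old-age dependency ratio: 31
Total dependency ratio: 56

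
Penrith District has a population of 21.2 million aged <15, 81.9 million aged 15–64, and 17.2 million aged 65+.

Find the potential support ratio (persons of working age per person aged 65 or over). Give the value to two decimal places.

Potential support ratio: 4.76

Potential support ratio = 81.9 / 17.2 = 4.76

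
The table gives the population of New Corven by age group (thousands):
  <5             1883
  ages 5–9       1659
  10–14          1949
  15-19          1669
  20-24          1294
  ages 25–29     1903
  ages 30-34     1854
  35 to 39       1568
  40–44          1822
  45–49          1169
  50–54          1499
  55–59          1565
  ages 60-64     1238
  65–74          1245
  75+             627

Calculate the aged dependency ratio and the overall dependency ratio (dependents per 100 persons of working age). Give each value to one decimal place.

0–14: 1883 + 1659 + 1949 = 5491
15–64: 1669 + 1294 + 1903 + 1854 + 1568 + 1822 + 1169 + 1499 + 1565 + 1238 = 15581
65+: 1245 + 627 = 1872
Old-age dependency ratio = 1872 / 15581 × 100 = 12.0
Total dependency ratio = (5491 + 1872) / 15581 × 100 = 7363 / 15581 × 100 = 47.3

Old-age dependency ratio: 12.0
Total dependency ratio: 47.3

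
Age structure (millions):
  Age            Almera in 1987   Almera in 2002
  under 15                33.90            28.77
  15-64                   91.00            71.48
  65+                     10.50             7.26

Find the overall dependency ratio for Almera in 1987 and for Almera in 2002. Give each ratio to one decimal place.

Almera in 1987: (33.90 + 10.50) / 91.00 × 100 = 44.40 / 91.00 × 100 = 48.8
Almera in 2002: (28.77 + 7.26) / 71.48 × 100 = 36.03 / 71.48 × 100 = 50.4

Almera in 1987: 48.8
Almera in 2002: 50.4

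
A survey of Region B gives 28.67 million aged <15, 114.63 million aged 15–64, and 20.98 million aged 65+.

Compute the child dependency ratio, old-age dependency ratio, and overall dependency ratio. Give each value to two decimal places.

Youth dependency ratio: 25.01
Old-age dependency ratio: 18.30
Total dependency ratio: 43.31

Youth dependency ratio = 28.67 / 114.63 × 100 = 25.01
Old-age dependency ratio = 20.98 / 114.63 × 100 = 18.30
Total dependency ratio = (28.67 + 20.98) / 114.63 × 100 = 49.65 / 114.63 × 100 = 43.31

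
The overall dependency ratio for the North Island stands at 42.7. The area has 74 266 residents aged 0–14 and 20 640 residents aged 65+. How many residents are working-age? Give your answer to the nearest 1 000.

Working-age: 222 000

Total dependency ratio = (youth + elderly) / working-age × 100
42.7 = (74 266 + 20 640) / W × 100
⇒ 222 000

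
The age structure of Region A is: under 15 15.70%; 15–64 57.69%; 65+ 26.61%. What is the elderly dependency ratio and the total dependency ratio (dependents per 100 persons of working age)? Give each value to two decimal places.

Old-age dependency ratio: 46.13
Total dependency ratio: 73.34

Old-age dependency ratio = 26.61 / 57.69 × 100 = 46.13
Total dependency ratio = (15.70 + 26.61) / 57.69 × 100 = 42.31 / 57.69 × 100 = 73.34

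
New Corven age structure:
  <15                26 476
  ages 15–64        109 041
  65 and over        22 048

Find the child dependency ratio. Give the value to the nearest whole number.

Youth dependency ratio: 24

Youth dependency ratio = 26 476 / 109 041 × 100 = 24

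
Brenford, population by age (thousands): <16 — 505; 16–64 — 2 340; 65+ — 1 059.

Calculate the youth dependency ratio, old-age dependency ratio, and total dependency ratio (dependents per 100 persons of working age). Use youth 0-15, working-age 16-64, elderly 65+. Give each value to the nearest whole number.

Youth dependency ratio = 505 / 2 340 × 100 = 22
Old-age dependency ratio = 1 059 / 2 340 × 100 = 45
Total dependency ratio = (505 + 1 059) / 2 340 × 100 = 1 564 / 2 340 × 100 = 67

Youth dependency ratio: 22
Old-age dependency ratio: 45
Total dependency ratio: 67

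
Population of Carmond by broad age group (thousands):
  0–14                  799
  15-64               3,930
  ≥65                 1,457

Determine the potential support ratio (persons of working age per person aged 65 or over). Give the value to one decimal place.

Potential support ratio = 3,930 / 1,457 = 2.7

Potential support ratio: 2.7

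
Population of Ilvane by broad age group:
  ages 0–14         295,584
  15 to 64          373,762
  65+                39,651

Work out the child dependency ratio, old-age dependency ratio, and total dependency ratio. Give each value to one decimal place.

Youth dependency ratio = 295,584 / 373,762 × 100 = 79.1
Old-age dependency ratio = 39,651 / 373,762 × 100 = 10.6
Total dependency ratio = (295,584 + 39,651) / 373,762 × 100 = 335,235 / 373,762 × 100 = 89.7

Youth dependency ratio: 79.1
Old-age dependency ratio: 10.6
Total dependency ratio: 89.7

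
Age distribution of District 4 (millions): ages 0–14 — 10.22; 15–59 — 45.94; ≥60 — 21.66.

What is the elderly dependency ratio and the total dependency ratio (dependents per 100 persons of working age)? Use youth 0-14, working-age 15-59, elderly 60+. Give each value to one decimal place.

Old-age dependency ratio: 47.1
Total dependency ratio: 69.4

Old-age dependency ratio = 21.66 / 45.94 × 100 = 47.1
Total dependency ratio = (10.22 + 21.66) / 45.94 × 100 = 31.88 / 45.94 × 100 = 69.4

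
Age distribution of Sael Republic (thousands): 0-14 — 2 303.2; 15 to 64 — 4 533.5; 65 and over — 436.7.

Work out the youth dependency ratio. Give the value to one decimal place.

Youth dependency ratio: 50.8

Youth dependency ratio = 2 303.2 / 4 533.5 × 100 = 50.8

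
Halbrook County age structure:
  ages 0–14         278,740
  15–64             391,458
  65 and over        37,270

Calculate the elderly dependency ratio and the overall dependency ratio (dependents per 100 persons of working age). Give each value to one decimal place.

Old-age dependency ratio = 37,270 / 391,458 × 100 = 9.5
Total dependency ratio = (278,740 + 37,270) / 391,458 × 100 = 316,010 / 391,458 × 100 = 80.7

Old-age dependency ratio: 9.5
Total dependency ratio: 80.7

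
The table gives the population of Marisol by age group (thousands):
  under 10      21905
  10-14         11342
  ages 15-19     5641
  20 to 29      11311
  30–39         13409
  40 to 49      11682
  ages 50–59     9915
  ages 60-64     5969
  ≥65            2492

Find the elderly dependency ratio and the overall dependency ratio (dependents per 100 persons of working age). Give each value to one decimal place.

Old-age dependency ratio: 4.3
Total dependency ratio: 61.7

0–14: 21905 + 11342 = 33247
15–64: 5641 + 11311 + 13409 + 11682 + 9915 + 5969 = 57927
65+: 2492
Old-age dependency ratio = 2492 / 57927 × 100 = 4.3
Total dependency ratio = (33247 + 2492) / 57927 × 100 = 35739 / 57927 × 100 = 61.7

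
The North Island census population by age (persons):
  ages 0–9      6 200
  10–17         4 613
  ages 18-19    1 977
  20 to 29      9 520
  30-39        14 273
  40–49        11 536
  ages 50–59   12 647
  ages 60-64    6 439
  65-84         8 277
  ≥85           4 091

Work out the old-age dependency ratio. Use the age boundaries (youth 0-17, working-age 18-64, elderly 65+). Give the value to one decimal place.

Old-age dependency ratio: 21.9

0–17: 6 200 + 4 613 = 10 813
18–64: 1 977 + 9 520 + 14 273 + 11 536 + 12 647 + 6 439 = 56 392
65+: 8 277 + 4 091 = 12 368
Old-age dependency ratio = 12 368 / 56 392 × 100 = 21.9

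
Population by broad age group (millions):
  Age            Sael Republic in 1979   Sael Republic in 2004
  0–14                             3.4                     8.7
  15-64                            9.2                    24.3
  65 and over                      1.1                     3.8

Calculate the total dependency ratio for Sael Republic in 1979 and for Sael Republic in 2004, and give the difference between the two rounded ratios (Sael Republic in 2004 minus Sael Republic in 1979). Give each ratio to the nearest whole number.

Sael Republic in 1979: 49
Sael Republic in 2004: 51
Difference: +2

Sael Republic in 1979: (3.4 + 1.1) / 9.2 × 100 = 4.5 / 9.2 × 100 = 49
Sael Republic in 2004: (8.7 + 3.8) / 24.3 × 100 = 12.5 / 24.3 × 100 = 51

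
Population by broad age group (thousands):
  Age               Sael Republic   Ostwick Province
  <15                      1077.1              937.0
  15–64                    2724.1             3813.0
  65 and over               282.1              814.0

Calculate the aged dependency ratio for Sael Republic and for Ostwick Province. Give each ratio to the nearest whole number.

Sael Republic: 10
Ostwick Province: 21

Sael Republic: 282.1 / 2724.1 × 100 = 10
Ostwick Province: 814.0 / 3813.0 × 100 = 21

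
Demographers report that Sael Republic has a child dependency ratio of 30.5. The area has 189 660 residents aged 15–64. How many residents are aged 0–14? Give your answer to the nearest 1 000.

Youth dependency ratio = youth / working-age × 100
30.5 = Y / 189 660 × 100
⇒ 58 000

Aged 0–14: 58 000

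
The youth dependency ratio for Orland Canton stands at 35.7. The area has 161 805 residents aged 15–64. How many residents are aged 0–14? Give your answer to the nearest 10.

Youth dependency ratio = youth / working-age × 100
35.7 = Y / 161 805 × 100
⇒ 57 760

Aged 0–14: 57 760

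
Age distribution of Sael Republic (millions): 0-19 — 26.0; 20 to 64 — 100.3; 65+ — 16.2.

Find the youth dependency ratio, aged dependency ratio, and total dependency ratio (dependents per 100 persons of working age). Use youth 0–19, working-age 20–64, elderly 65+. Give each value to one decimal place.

Youth dependency ratio: 25.9
Old-age dependency ratio: 16.2
Total dependency ratio: 42.1

Youth dependency ratio = 26.0 / 100.3 × 100 = 25.9
Old-age dependency ratio = 16.2 / 100.3 × 100 = 16.2
Total dependency ratio = (26.0 + 16.2) / 100.3 × 100 = 42.2 / 100.3 × 100 = 42.1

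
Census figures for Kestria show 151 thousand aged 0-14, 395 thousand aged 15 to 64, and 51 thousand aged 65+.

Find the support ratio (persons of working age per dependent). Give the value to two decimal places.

Support ratio: 1.96

Support ratio = 395 / (151 + 51) = 395 / 202 = 1.96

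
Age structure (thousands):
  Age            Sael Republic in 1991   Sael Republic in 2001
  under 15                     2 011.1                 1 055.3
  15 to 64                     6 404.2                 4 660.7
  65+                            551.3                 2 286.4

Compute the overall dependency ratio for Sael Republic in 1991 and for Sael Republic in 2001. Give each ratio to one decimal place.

Sael Republic in 1991: 40.0
Sael Republic in 2001: 71.7

Sael Republic in 1991: (2 011.1 + 551.3) / 6 404.2 × 100 = 2 562.4 / 6 404.2 × 100 = 40.0
Sael Republic in 2001: (1 055.3 + 2 286.4) / 4 660.7 × 100 = 3 341.7 / 4 660.7 × 100 = 71.7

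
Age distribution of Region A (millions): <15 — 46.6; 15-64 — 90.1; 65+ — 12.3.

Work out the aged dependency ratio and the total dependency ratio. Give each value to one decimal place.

Old-age dependency ratio: 13.7
Total dependency ratio: 65.4

Old-age dependency ratio = 12.3 / 90.1 × 100 = 13.7
Total dependency ratio = (46.6 + 12.3) / 90.1 × 100 = 58.9 / 90.1 × 100 = 65.4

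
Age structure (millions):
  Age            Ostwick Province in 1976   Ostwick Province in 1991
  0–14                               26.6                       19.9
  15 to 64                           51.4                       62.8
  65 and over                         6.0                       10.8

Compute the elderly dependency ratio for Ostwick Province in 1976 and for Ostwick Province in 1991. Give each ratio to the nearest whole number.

Ostwick Province in 1976: 12
Ostwick Province in 1991: 17

Ostwick Province in 1976: 6.0 / 51.4 × 100 = 12
Ostwick Province in 1991: 10.8 / 62.8 × 100 = 17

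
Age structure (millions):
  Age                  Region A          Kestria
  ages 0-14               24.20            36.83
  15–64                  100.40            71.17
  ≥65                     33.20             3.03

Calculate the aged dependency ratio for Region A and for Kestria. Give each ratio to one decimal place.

Region A: 33.20 / 100.40 × 100 = 33.1
Kestria: 3.03 / 71.17 × 100 = 4.3

Region A: 33.1
Kestria: 4.3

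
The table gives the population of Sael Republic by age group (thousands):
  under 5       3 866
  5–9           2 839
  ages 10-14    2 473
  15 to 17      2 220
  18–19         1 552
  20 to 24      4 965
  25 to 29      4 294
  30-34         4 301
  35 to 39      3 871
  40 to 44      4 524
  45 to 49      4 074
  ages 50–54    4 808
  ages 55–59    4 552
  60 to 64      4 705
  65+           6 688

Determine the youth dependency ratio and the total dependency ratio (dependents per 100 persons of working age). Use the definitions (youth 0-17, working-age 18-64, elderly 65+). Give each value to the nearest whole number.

Youth dependency ratio: 27
Total dependency ratio: 43

0–17: 3 866 + 2 839 + 2 473 + 2 220 = 11 398
18–64: 1 552 + 4 965 + 4 294 + 4 301 + 3 871 + 4 524 + 4 074 + 4 808 + 4 552 + 4 705 = 41 646
65+: 6 688
Youth dependency ratio = 11 398 / 41 646 × 100 = 27
Total dependency ratio = (11 398 + 6 688) / 41 646 × 100 = 18 086 / 41 646 × 100 = 43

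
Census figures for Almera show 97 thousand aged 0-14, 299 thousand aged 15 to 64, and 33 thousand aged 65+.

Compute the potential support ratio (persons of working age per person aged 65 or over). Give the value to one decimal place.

Potential support ratio: 9.1

Potential support ratio = 299 / 33 = 9.1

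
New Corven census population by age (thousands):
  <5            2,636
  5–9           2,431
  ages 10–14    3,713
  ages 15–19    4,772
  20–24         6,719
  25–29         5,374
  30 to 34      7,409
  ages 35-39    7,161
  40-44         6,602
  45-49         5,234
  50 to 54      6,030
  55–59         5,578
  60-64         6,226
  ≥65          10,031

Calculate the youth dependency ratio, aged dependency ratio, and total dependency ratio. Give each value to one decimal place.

0–14: 2,636 + 2,431 + 3,713 = 8,780
15–64: 4,772 + 6,719 + 5,374 + 7,409 + 7,161 + 6,602 + 5,234 + 6,030 + 5,578 + 6,226 = 61,105
65+: 10,031
Youth dependency ratio = 8,780 / 61,105 × 100 = 14.4
Old-age dependency ratio = 10,031 / 61,105 × 100 = 16.4
Total dependency ratio = (8,780 + 10,031) / 61,105 × 100 = 18,811 / 61,105 × 100 = 30.8

Youth dependency ratio: 14.4
Old-age dependency ratio: 16.4
Total dependency ratio: 30.8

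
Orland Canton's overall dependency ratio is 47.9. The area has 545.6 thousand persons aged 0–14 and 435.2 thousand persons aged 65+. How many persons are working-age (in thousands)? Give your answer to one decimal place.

Total dependency ratio = (youth + elderly) / working-age × 100
47.9 = (545.6 + 435.2) / W × 100
⇒ 2 047.6

Working-age: 2 047.6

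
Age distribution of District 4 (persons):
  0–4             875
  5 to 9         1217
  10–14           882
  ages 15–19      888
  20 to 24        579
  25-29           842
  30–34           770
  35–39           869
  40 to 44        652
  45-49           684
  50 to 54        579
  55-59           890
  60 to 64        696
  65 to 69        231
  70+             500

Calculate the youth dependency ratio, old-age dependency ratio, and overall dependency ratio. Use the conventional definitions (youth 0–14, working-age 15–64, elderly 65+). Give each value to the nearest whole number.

0–14: 875 + 1217 + 882 = 2974
15–64: 888 + 579 + 842 + 770 + 869 + 652 + 684 + 579 + 890 + 696 = 7449
65+: 231 + 500 = 731
Youth dependency ratio = 2974 / 7449 × 100 = 40
Old-age dependency ratio = 731 / 7449 × 100 = 10
Total dependency ratio = (2974 + 731) / 7449 × 100 = 3705 / 7449 × 100 = 50

Youth dependency ratio: 40
Old-age dependency ratio: 10
Total dependency ratio: 50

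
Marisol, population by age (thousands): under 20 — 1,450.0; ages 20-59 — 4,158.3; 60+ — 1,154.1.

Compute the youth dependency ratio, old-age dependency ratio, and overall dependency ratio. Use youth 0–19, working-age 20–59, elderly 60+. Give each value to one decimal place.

Youth dependency ratio: 34.9
Old-age dependency ratio: 27.8
Total dependency ratio: 62.6

Youth dependency ratio = 1,450.0 / 4,158.3 × 100 = 34.9
Old-age dependency ratio = 1,154.1 / 4,158.3 × 100 = 27.8
Total dependency ratio = (1,450.0 + 1,154.1) / 4,158.3 × 100 = 2,604.1 / 4,158.3 × 100 = 62.6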